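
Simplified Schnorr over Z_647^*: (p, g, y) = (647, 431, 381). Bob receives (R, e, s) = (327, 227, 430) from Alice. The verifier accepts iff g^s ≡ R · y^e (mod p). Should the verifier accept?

g^s mod p:
Squares mod 647: 431^1≡431, 431^2≡72, 431^4≡8, 431^8≡64, 431^16≡214, 431^32≡506, 431^64≡471, 431^128≡567, 431^256≡577
430 = 256 + 128 + 32 + 8 + 4 + 2, so 431^430 ≡ 577·567·506·64·8·72 ≡ 18 (mod 647)
R · y^e mod p:
Squares mod 647: 381^1≡381, 381^2≡233, 381^4≡588, 381^8≡246, 381^16≡345, 381^32≡624, 381^64≡529, 381^128≡337
227 = 128 + 64 + 32 + 2 + 1, so 381^227 ≡ 337·529·624·233·381 ≡ 190 (mod 647)
327·190 = 62130 ≡ 18 (mod 647)
18 ≡ 18 (mod 647); signature holds.

accept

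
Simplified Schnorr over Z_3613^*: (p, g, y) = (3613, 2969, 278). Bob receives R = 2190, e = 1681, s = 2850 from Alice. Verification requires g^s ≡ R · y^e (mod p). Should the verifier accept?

g^s mod p:
2969^2 = 8814961 ≡ 2854
2969^4 ≡ 2854^2 = 8145316 ≡ 1614
2969^8 ≡ 1614^2 = 2604996 ≡ 23
2969^16 ≡ 23^2 = 529
2969^32 ≡ 529^2 = 279841 ≡ 1640
2969^64 ≡ 1640^2 = 2689600 ≡ 1528
2969^128 ≡ 1528^2 = 2334784 ≡ 786
2969^256 ≡ 786^2 = 617796 ≡ 3586
2969^512 ≡ 3586^2 = 12859396 ≡ 729
2969^1024 ≡ 729^2 = 531441 ≡ 330
2969^2048 ≡ 330^2 = 108900 ≡ 510
2850 = 2048 + 512 + 256 + 32 + 2, so 2969^2850 ≡ 510·729·3586·1640·2854 ≡ 3401 (mod 3613)
R · y^e mod p:
278^2 = 77284 ≡ 1411
278^4 ≡ 1411^2 = 1990921 ≡ 158
278^8 ≡ 158^2 = 24964 ≡ 3286
278^16 ≡ 3286^2 = 10797796 ≡ 2152
278^32 ≡ 2152^2 = 4631104 ≡ 2851
278^64 ≡ 2851^2 = 8128201 ≡ 2564
278^128 ≡ 2564^2 = 6574096 ≡ 2049
278^256 ≡ 2049^2 = 4198401 ≡ 95
278^512 ≡ 95^2 = 9025 ≡ 1799
278^1024 ≡ 1799^2 = 3236401 ≡ 2766
1681 = 1024 + 512 + 128 + 16 + 1, so 278^1681 ≡ 2766·1799·2049·2152·278 ≡ 299 (mod 3613)
2190·299 = 654810 ≡ 857 (mod 3613)
3401 ≠ 857; the check fails.

reject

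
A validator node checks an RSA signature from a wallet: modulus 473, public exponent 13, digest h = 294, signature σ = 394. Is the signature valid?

σ^2 ≡ 394^2 = 155236 ≡ 92
σ^4 ≡ 92^2 = 8464 ≡ 423
σ^8 ≡ 423^2 = 178929 ≡ 135
13 = 8 + 4 + 1, so σ^13 ≡ 135·423·394 ≡ 179 (mod 473)
σ^13 mod 473 = 179, but h = 294.

invalid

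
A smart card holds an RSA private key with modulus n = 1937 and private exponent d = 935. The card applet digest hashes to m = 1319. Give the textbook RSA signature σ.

102

Squares mod 1937: m^1≡1319, m^2≡335, m^4≡1816, m^8≡1082, m^16≡776, m^32≡1706, m^64≡1062, m^128≡510, m^256≡542, m^512≡1277
935 = 512 + 256 + 128 + 32 + 4 + 2 + 1, so m^935 ≡ 1277·542·510·1706·1816·335·1319 ≡ 102 (mod 1937)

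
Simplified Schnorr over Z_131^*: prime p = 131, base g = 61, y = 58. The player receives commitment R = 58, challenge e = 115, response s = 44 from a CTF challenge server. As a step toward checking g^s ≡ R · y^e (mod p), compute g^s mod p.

61^2 = 3721 ≡ 53
61^4 ≡ 53^2 = 2809 ≡ 58
61^8 ≡ 58^2 = 3364 ≡ 89
61^16 ≡ 89^2 = 7921 ≡ 61
61^32 ≡ 61^2 = 3721 ≡ 53
44 = 32 + 8 + 4, so 61^44 ≡ 53·89·58 ≡ 58 (mod 131)

58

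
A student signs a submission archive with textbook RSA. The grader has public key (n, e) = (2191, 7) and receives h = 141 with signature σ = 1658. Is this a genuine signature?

σ^7 mod 2191 = 195
195 ≠ 141, so verification fails.

forged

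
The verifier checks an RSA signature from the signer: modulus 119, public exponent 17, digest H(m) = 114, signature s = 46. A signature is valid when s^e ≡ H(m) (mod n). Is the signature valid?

Squares mod 119: s^1≡46, s^2≡93, s^4≡81, s^8≡16, s^16≡18
17 = 16 + 1, so s^17 ≡ 18·46 ≡ 114 (mod 119)
114 = H(m), so the signature checks out.

valid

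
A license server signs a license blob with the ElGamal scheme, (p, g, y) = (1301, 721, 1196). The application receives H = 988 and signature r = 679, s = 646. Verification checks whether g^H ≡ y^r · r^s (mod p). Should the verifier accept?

reject

Left side g^H mod p:
721^2 = 519841 ≡ 742
721^4 ≡ 742^2 = 550564 ≡ 241
721^8 ≡ 241^2 = 58081 ≡ 837
721^16 ≡ 837^2 = 700569 ≡ 631
721^32 ≡ 631^2 = 398161 ≡ 55
721^64 ≡ 55^2 = 3025 ≡ 423
721^128 ≡ 423^2 = 178929 ≡ 692
721^256 ≡ 692^2 = 478864 ≡ 96
721^512 ≡ 96^2 = 9216 ≡ 109
988 = 512 + 256 + 128 + 64 + 16 + 8 + 4, so 721^988 ≡ 109·96·692·423·631·837·241 ≡ 468 (mod 1301)
Right side y^r · r^s mod p:
1196^2 = 1430416 ≡ 617
1196^4 ≡ 617^2 = 380689 ≡ 797
1196^8 ≡ 797^2 = 635209 ≡ 321
1196^16 ≡ 321^2 = 103041 ≡ 262
1196^32 ≡ 262^2 = 68644 ≡ 992
1196^64 ≡ 992^2 = 984064 ≡ 508
1196^128 ≡ 508^2 = 258064 ≡ 466
1196^256 ≡ 466^2 = 217156 ≡ 1190
1196^512 ≡ 1190^2 = 1416100 ≡ 612
679 = 512 + 128 + 32 + 4 + 2 + 1, so 1196^679 ≡ 612·466·992·797·617·1196 ≡ 1074 (mod 1301)
679^2 = 461041 ≡ 487
679^4 ≡ 487^2 = 237169 ≡ 387
679^8 ≡ 387^2 = 149769 ≡ 154
679^16 ≡ 154^2 = 23716 ≡ 298
679^32 ≡ 298^2 = 88804 ≡ 336
679^64 ≡ 336^2 = 112896 ≡ 1010
679^128 ≡ 1010^2 = 1020100 ≡ 116
679^256 ≡ 116^2 = 13456 ≡ 446
679^512 ≡ 446^2 = 198916 ≡ 1164
646 = 512 + 128 + 4 + 2, so 679^646 ≡ 1164·116·387·487 ≡ 1143 (mod 1301)
1074·1143 = 1227582 ≡ 739 (mod 1301)
468 ≠ 739, so verification fails.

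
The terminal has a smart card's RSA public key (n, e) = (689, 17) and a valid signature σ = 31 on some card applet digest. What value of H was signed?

304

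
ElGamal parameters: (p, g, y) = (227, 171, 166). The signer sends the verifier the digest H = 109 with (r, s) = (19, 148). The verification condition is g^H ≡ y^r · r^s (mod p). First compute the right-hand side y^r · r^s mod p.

48

166^19 mod 227 = 181
19^148 mod 227 = 147
y^r · r^s ≡ 181·147 = 26607 ≡ 48 (mod 227)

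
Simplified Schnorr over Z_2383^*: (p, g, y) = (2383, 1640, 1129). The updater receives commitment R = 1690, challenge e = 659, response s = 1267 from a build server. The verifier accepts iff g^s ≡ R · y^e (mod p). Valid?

no

g^s mod p:
Squares mod 2383: 1640^1≡1640, 1640^2≡1576, 1640^4≡690, 1640^8≡1883, 1640^16≡2168, 1640^32≡948, 1640^64≡313, 1640^128≡266, 1640^256≡1649, 1640^512≡198, 1640^1024≡1076
1267 = 1024 + 128 + 64 + 32 + 16 + 2 + 1, so 1640^1267 ≡ 1076·266·313·948·2168·1576·1640 ≡ 1738 (mod 2383)
R · y^e mod p:
Squares mod 2383: 1129^1≡1129, 1129^2≡2119, 1129^4≡589, 1129^8≡1386, 1129^16≡298, 1129^32≡633, 1129^64≡345, 1129^128≡2258, 1129^256≡1327, 1129^512≡2275
659 = 512 + 128 + 16 + 2 + 1, so 1129^659 ≡ 2275·2258·298·2119·1129 ≡ 778 (mod 2383)
1690·778 = 1314820 ≡ 1787 (mod 2383)
1738 ≠ 1787; the check fails.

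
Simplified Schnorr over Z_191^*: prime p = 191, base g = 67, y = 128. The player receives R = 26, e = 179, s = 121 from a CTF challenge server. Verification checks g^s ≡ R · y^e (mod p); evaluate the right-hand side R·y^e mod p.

100

128^2 = 16384 ≡ 149
128^4 ≡ 149^2 = 22201 ≡ 45
128^8 ≡ 45^2 = 2025 ≡ 115
128^16 ≡ 115^2 = 13225 ≡ 46
128^32 ≡ 46^2 = 2116 ≡ 15
128^64 ≡ 15^2 = 225 ≡ 34
128^128 ≡ 34^2 = 1156 ≡ 10
179 = 128 + 32 + 16 + 2 + 1, so 128^179 ≡ 10·15·46·149·128 ≡ 92 (mod 191)
R · y^e ≡ 26·92 = 2392 ≡ 100 (mod 191)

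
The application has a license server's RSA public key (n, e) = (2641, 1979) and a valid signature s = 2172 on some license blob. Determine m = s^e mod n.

s^2 ≡ 2172^2 = 4717584 ≡ 758
s^4 ≡ 758^2 = 574564 ≡ 1467
s^8 ≡ 1467^2 = 2152089 ≡ 2315
s^16 ≡ 2315^2 = 5359225 ≡ 636
s^32 ≡ 636^2 = 404496 ≡ 423
s^64 ≡ 423^2 = 178929 ≡ 1982
s^128 ≡ 1982^2 = 3928324 ≡ 1157
s^256 ≡ 1157^2 = 1338649 ≡ 2303
s^512 ≡ 2303^2 = 5303809 ≡ 681
s^1024 ≡ 681^2 = 463761 ≡ 1586
1979 = 1024 + 512 + 256 + 128 + 32 + 16 + 8 + 2 + 1, so s^1979 ≡ 1586·681·2303·1157·423·636·2315·758·2172 ≡ 643 (mod 2641)

643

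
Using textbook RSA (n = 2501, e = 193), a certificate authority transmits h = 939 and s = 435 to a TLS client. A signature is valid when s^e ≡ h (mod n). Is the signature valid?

Squares mod 2501: s^1≡435, s^2≡1650, s^4≡1412, s^8≡447, s^16≡2230, s^32≡912, s^64≡1412, s^128≡447
193 = 128 + 64 + 1, so s^193 ≡ 447·1412·435 ≡ 1562 (mod 2501)
s^193 mod 2501 = 1562, but h = 939.

invalid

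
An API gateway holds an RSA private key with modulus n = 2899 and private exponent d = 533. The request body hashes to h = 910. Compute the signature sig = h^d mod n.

2574

Squares mod 2899: h^1≡910, h^2≡1885, h^4≡1950, h^8≡1911, h^16≡2080, h^32≡1092, h^64≡975, h^128≡2652, h^256≡130, h^512≡2405
533 = 512 + 16 + 4 + 1, so h^533 ≡ 2405·2080·1950·910 ≡ 2574 (mod 2899)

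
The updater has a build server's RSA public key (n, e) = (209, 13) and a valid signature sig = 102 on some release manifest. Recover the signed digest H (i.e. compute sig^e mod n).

159

sig^2 ≡ 102^2 = 10404 ≡ 163
sig^4 ≡ 163^2 = 26569 ≡ 26
sig^8 ≡ 26^2 = 676 ≡ 49
13 = 8 + 4 + 1, so sig^13 ≡ 49·26·102 ≡ 159 (mod 209)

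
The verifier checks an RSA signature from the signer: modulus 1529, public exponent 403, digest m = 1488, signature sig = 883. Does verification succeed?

Squares mod 1529: sig^1≡883, sig^2≡1428, sig^4≡1027, sig^8≡1248, sig^16≡982, sig^32≡1054, sig^64≡862, sig^128≡1479, sig^256≡971
403 = 256 + 128 + 16 + 2 + 1, so sig^403 ≡ 971·1479·982·1428·883 ≡ 16 (mod 1529)
sig^403 mod 1529 = 16, but m = 1488.

fails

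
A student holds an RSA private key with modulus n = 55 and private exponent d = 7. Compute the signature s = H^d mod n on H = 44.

44

H^2 ≡ 44^2 = 1936 ≡ 11
H^4 ≡ 11^2 = 121 ≡ 11
7 = 4 + 2 + 1, so H^7 ≡ 11·11·44 ≡ 44 (mod 55)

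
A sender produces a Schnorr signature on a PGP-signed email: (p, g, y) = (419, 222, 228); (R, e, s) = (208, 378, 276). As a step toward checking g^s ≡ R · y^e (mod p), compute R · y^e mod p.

333

228^2 = 51984 ≡ 28
228^4 ≡ 28^2 = 784 ≡ 365
228^8 ≡ 365^2 = 133225 ≡ 402
228^16 ≡ 402^2 = 161604 ≡ 289
228^32 ≡ 289^2 = 83521 ≡ 140
228^64 ≡ 140^2 = 19600 ≡ 326
228^128 ≡ 326^2 = 106276 ≡ 269
228^256 ≡ 269^2 = 72361 ≡ 293
378 = 256 + 64 + 32 + 16 + 8 + 2, so 228^378 ≡ 293·326·140·289·402·28 ≡ 197 (mod 419)
R · y^e ≡ 208·197 = 40976 ≡ 333 (mod 419)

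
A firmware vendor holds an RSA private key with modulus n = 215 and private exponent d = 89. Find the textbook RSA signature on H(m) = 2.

32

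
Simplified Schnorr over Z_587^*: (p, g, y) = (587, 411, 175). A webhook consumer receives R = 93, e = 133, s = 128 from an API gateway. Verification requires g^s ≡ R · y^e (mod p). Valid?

g^s mod p:
Squares mod 587: 411^1≡411, 411^2≡452, 411^4≡28, 411^8≡197, 411^16≡67, 411^32≡380, 411^64≡585, 411^128≡4
411^128 ≡ 4 (mod 587)
R · y^e mod p:
Squares mod 587: 175^1≡175, 175^2≡101, 175^4≡222, 175^8≡563, 175^16≡576, 175^32≡121, 175^64≡553, 175^128≡569
133 = 128 + 4 + 1, so 175^133 ≡ 569·222·175 ≡ 404 (mod 587)
93·404 = 37572 ≡ 4 (mod 587)
4 ≡ 4 (mod 587); signature holds.

yes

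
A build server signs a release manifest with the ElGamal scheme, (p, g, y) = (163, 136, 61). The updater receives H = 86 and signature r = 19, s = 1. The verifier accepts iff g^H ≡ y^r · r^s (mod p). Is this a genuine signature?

forged

Left side g^H mod p:
Squares mod 163: 136^1≡136, 136^2≡77, 136^4≡61, 136^8≡135, 136^16≡132, 136^32≡146, 136^64≡126
86 = 64 + 16 + 4 + 2, so 136^86 ≡ 126·132·61·77 ≡ 146 (mod 163)
Right side y^r · r^s mod p:
Squares mod 163: 61^1≡61, 61^2≡135, 61^4≡132, 61^8≡146, 61^16≡126
19 = 16 + 2 + 1, so 61^19 ≡ 126·135·61 ≡ 115 (mod 163)
19^1 mod 163 = 19
115·19 = 2185 ≡ 66 (mod 163)
146 ≠ 66, so verification fails.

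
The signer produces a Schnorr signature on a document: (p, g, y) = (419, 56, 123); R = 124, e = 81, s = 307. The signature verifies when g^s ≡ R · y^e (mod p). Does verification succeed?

g^s mod p:
56^2 = 3136 ≡ 203
56^4 ≡ 203^2 = 41209 ≡ 147
56^8 ≡ 147^2 = 21609 ≡ 240
56^16 ≡ 240^2 = 57600 ≡ 197
56^32 ≡ 197^2 = 38809 ≡ 261
56^64 ≡ 261^2 = 68121 ≡ 243
56^128 ≡ 243^2 = 59049 ≡ 389
56^256 ≡ 389^2 = 151321 ≡ 62
307 = 256 + 32 + 16 + 2 + 1, so 56^307 ≡ 62·261·197·203·56 ≡ 163 (mod 419)
R · y^e mod p:
123^2 = 15129 ≡ 45
123^4 ≡ 45^2 = 2025 ≡ 349
123^8 ≡ 349^2 = 121801 ≡ 291
123^16 ≡ 291^2 = 84681 ≡ 43
123^32 ≡ 43^2 = 1849 ≡ 173
123^64 ≡ 173^2 = 29929 ≡ 180
81 = 64 + 16 + 1, so 123^81 ≡ 180·43·123 ≡ 52 (mod 419)
124·52 = 6448 ≡ 163 (mod 419)
163 ≡ 163 (mod 419); signature holds.

passes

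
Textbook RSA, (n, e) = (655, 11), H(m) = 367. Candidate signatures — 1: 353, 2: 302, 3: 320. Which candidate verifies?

Candidate 1: Squares mod 655: 353^1≡353, 353^2≡159, 353^4≡391, 353^8≡266; 11 = 8 + 2 + 1, so 353^11 ≡ 266·159·353 ≡ 367 (mod 655)
  → matches H(m) = 367
Candidate 2: Squares mod 655: 302^1≡302, 302^2≡159, 302^4≡391, 302^8≡266; 11 = 8 + 2 + 1, so 302^11 ≡ 266·159·302 ≡ 288 (mod 655)
Candidate 3: Squares mod 655: 320^1≡320, 320^2≡220, 320^4≡585, 320^8≡315; 11 = 8 + 2 + 1, so 320^11 ≡ 315·220·320 ≡ 320 (mod 655)

1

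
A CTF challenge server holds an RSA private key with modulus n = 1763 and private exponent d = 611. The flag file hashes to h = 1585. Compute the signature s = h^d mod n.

1684

h^2 ≡ 1585^2 = 2512225 ≡ 1713
h^4 ≡ 1713^2 = 2934369 ≡ 737
h^8 ≡ 737^2 = 543169 ≡ 165
h^16 ≡ 165^2 = 27225 ≡ 780
h^32 ≡ 780^2 = 608400 ≡ 165
h^64 ≡ 165^2 = 27225 ≡ 780
h^128 ≡ 780^2 = 608400 ≡ 165
h^256 ≡ 165^2 = 27225 ≡ 780
h^512 ≡ 780^2 = 608400 ≡ 165
611 = 512 + 64 + 32 + 2 + 1, so h^611 ≡ 165·780·165·1713·1585 ≡ 1684 (mod 1763)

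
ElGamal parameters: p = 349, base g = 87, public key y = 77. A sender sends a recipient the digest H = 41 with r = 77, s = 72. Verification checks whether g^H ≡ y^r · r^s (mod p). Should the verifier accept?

reject

Left side g^H mod p:
87^41 mod 349 = 185
Right side y^r · r^s mod p:
77^77 mod 349 = 258
77^72 mod 349 = 224
258·224 = 57792 ≡ 207 (mod 349)
185 ≠ 207, so verification fails.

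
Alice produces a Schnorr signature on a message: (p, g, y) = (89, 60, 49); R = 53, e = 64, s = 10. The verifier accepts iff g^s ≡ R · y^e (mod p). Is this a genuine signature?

g^s mod p:
Squares mod 89: 60^1≡60, 60^2≡40, 60^4≡87, 60^8≡4
10 = 8 + 2, so 60^10 ≡ 4·40 ≡ 71 (mod 89)
R · y^e mod p:
Squares mod 89: 49^1≡49, 49^2≡87, 49^4≡4, 49^8≡16, 49^16≡78, 49^32≡32, 49^64≡45
49^64 ≡ 45 (mod 89)
53·45 = 2385 ≡ 71 (mod 89)
71 ≡ 71 (mod 89); signature holds.

genuine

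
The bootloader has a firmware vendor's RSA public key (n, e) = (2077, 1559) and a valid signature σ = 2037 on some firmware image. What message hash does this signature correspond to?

1264

σ^2 ≡ 2037^2 = 4149369 ≡ 1600
σ^4 ≡ 1600^2 = 2560000 ≡ 1136
σ^8 ≡ 1136^2 = 1290496 ≡ 679
σ^16 ≡ 679^2 = 461041 ≡ 2024
σ^32 ≡ 2024^2 = 4096576 ≡ 732
σ^64 ≡ 732^2 = 535824 ≡ 2035
σ^128 ≡ 2035^2 = 4141225 ≡ 1764
σ^256 ≡ 1764^2 = 3111696 ≡ 350
σ^512 ≡ 350^2 = 122500 ≡ 2034
σ^1024 ≡ 2034^2 = 4137156 ≡ 1849
1559 = 1024 + 512 + 16 + 4 + 2 + 1, so σ^1559 ≡ 1849·2034·2024·1136·1600·2037 ≡ 1264 (mod 2077)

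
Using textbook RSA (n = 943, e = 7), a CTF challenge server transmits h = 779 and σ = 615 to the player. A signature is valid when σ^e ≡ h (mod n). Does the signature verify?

verifies

σ^2 ≡ 615^2 = 378225 ≡ 82
σ^4 ≡ 82^2 = 6724 ≡ 123
7 = 4 + 2 + 1, so σ^7 ≡ 123·82·615 ≡ 779 (mod 943)
Since 779 equals the digest 779, verification succeeds.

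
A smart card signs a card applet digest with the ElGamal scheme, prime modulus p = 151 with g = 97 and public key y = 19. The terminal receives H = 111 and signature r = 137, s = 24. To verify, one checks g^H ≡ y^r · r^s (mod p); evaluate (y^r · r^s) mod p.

19^2 = 361 ≡ 59
19^4 ≡ 59^2 = 3481 ≡ 8
19^8 ≡ 8^2 = 64
19^16 ≡ 64^2 = 4096 ≡ 19
19^32 ≡ 19^2 = 361 ≡ 59
19^64 ≡ 59^2 = 3481 ≡ 8
19^128 ≡ 8^2 = 64
137 = 128 + 8 + 1, so 19^137 ≡ 64·64·19 ≡ 59 (mod 151)
137^2 = 18769 ≡ 45
137^4 ≡ 45^2 = 2025 ≡ 62
137^8 ≡ 62^2 = 3844 ≡ 69
137^16 ≡ 69^2 = 4761 ≡ 80
24 = 16 + 8, so 137^24 ≡ 80·69 ≡ 84 (mod 151)
y^r · r^s ≡ 59·84 = 4956 ≡ 124 (mod 151)

124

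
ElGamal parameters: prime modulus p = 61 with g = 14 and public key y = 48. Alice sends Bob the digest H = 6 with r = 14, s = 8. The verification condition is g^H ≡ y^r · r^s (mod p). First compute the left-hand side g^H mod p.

Squares mod 61: 14^1≡14, 14^2≡13, 14^4≡47
6 = 4 + 2, so 14^6 ≡ 47·13 ≡ 1 (mod 61)

1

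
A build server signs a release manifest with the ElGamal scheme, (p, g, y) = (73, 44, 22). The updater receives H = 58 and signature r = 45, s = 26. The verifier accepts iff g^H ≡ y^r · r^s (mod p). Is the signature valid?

invalid

Left side g^H mod p:
44^2 = 1936 ≡ 38
44^4 ≡ 38^2 = 1444 ≡ 57
44^8 ≡ 57^2 = 3249 ≡ 37
44^16 ≡ 37^2 = 1369 ≡ 55
44^32 ≡ 55^2 = 3025 ≡ 32
58 = 32 + 16 + 8 + 2, so 44^58 ≡ 32·55·37·38 ≡ 6 (mod 73)
Right side y^r · r^s mod p:
22^2 = 484 ≡ 46
22^4 ≡ 46^2 = 2116 ≡ 72
22^8 ≡ 72^2 = 5184 ≡ 1
22^16 ≡ 1^2 = 1
22^32 ≡ 1^2 = 1
45 = 32 + 8 + 4 + 1, so 22^45 ≡ 1·1·72·22 ≡ 51 (mod 73)
45^2 = 2025 ≡ 54
45^4 ≡ 54^2 = 2916 ≡ 69
45^8 ≡ 69^2 = 4761 ≡ 16
45^16 ≡ 16^2 = 256 ≡ 37
26 = 16 + 8 + 2, so 45^26 ≡ 37·16·54 ≡ 67 (mod 73)
51·67 = 3417 ≡ 59 (mod 73)
6 ≠ 59, so verification fails.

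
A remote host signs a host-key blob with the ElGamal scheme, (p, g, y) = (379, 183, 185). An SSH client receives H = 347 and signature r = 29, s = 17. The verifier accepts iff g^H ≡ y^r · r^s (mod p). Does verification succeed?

passes

Left side g^H mod p:
183^2 = 33489 ≡ 137
183^4 ≡ 137^2 = 18769 ≡ 198
183^8 ≡ 198^2 = 39204 ≡ 167
183^16 ≡ 167^2 = 27889 ≡ 222
183^32 ≡ 222^2 = 49284 ≡ 14
183^64 ≡ 14^2 = 196
183^128 ≡ 196^2 = 38416 ≡ 137
183^256 ≡ 137^2 = 18769 ≡ 198
347 = 256 + 64 + 16 + 8 + 2 + 1, so 183^347 ≡ 198·196·222·167·137·183 ≡ 365 (mod 379)
Right side y^r · r^s mod p:
185^2 = 34225 ≡ 115
185^4 ≡ 115^2 = 13225 ≡ 339
185^8 ≡ 339^2 = 114921 ≡ 84
185^16 ≡ 84^2 = 7056 ≡ 234
29 = 16 + 8 + 4 + 1, so 185^29 ≡ 234·84·339·185 ≡ 115 (mod 379)
29^2 = 841 ≡ 83
29^4 ≡ 83^2 = 6889 ≡ 67
29^8 ≡ 67^2 = 4489 ≡ 320
29^16 ≡ 320^2 = 102400 ≡ 70
17 = 16 + 1, so 29^17 ≡ 70·29 ≡ 135 (mod 379)
115·135 = 15525 ≡ 365 (mod 379)
365 ≡ 365 (mod 379), so the signature is genuine.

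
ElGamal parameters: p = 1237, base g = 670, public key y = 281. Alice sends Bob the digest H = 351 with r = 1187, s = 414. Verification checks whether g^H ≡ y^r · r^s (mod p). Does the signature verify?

does not verify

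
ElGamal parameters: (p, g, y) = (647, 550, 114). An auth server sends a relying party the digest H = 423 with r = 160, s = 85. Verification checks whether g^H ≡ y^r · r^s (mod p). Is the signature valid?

Left side g^H mod p:
550^2 = 302500 ≡ 351
550^4 ≡ 351^2 = 123201 ≡ 271
550^8 ≡ 271^2 = 73441 ≡ 330
550^16 ≡ 330^2 = 108900 ≡ 204
550^32 ≡ 204^2 = 41616 ≡ 208
550^64 ≡ 208^2 = 43264 ≡ 562
550^128 ≡ 562^2 = 315844 ≡ 108
550^256 ≡ 108^2 = 11664 ≡ 18
423 = 256 + 128 + 32 + 4 + 2 + 1, so 550^423 ≡ 18·108·208·271·351·550 ≡ 245 (mod 647)
Right side y^r · r^s mod p:
114^2 = 12996 ≡ 56
114^4 ≡ 56^2 = 3136 ≡ 548
114^8 ≡ 548^2 = 300304 ≡ 96
114^16 ≡ 96^2 = 9216 ≡ 158
114^32 ≡ 158^2 = 24964 ≡ 378
114^64 ≡ 378^2 = 142884 ≡ 544
114^128 ≡ 544^2 = 295936 ≡ 257
160 = 128 + 32, so 114^160 ≡ 257·378 ≡ 96 (mod 647)
160^2 = 25600 ≡ 367
160^4 ≡ 367^2 = 134689 ≡ 113
160^8 ≡ 113^2 = 12769 ≡ 476
160^16 ≡ 476^2 = 226576 ≡ 126
160^32 ≡ 126^2 = 15876 ≡ 348
160^64 ≡ 348^2 = 121104 ≡ 115
85 = 64 + 16 + 4 + 1, so 160^85 ≡ 115·126·113·160 ≡ 489 (mod 647)
96·489 = 46944 ≡ 360 (mod 647)
245 ≠ 360, so verification fails.

invalid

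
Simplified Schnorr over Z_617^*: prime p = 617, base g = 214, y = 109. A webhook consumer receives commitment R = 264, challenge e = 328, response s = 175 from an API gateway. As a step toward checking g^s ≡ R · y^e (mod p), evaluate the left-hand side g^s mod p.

544

214^2 = 45796 ≡ 138
214^4 ≡ 138^2 = 19044 ≡ 534
214^8 ≡ 534^2 = 285156 ≡ 102
214^16 ≡ 102^2 = 10404 ≡ 532
214^32 ≡ 532^2 = 283024 ≡ 438
214^64 ≡ 438^2 = 191844 ≡ 574
214^128 ≡ 574^2 = 329476 ≡ 615
175 = 128 + 32 + 8 + 4 + 2 + 1, so 214^175 ≡ 615·438·102·534·138·214 ≡ 544 (mod 617)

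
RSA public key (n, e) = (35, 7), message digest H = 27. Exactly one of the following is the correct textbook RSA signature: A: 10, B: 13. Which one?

Candidate A: Squares mod 35: 10^1≡10, 10^2≡30, 10^4≡25; 7 = 4 + 2 + 1, so 10^7 ≡ 25·30·10 ≡ 10 (mod 35)
Candidate B: Squares mod 35: 13^1≡13, 13^2≡29, 13^4≡1; 7 = 4 + 2 + 1, so 13^7 ≡ 1·29·13 ≡ 27 (mod 35)
  → matches H = 27

B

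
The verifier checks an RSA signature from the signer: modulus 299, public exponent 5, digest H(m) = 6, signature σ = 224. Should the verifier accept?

σ^2 ≡ 224^2 = 50176 ≡ 243
σ^4 ≡ 243^2 = 59049 ≡ 146
5 = 4 + 1, so σ^5 ≡ 146·224 ≡ 113 (mod 299)
The recovered value 113 does not match the digest 6.

reject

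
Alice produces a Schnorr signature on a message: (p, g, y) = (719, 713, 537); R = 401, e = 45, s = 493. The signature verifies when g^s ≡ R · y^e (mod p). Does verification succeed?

passes

g^s mod p:
Squares mod 719: 713^1≡713, 713^2≡36, 713^4≡577, 713^8≡32, 713^16≡305, 713^32≡274, 713^64≡300, 713^128≡125, 713^256≡526
493 = 256 + 128 + 64 + 32 + 8 + 4 + 1, so 713^493 ≡ 526·125·300·274·32·577·713 ≡ 528 (mod 719)
R · y^e mod p:
Squares mod 719: 537^1≡537, 537^2≡50, 537^4≡343, 537^8≡452, 537^16≡108, 537^32≡160
45 = 32 + 8 + 4 + 1, so 537^45 ≡ 160·452·343·537 ≡ 134 (mod 719)
401·134 = 53734 ≡ 528 (mod 719)
528 ≡ 528 (mod 719); signature holds.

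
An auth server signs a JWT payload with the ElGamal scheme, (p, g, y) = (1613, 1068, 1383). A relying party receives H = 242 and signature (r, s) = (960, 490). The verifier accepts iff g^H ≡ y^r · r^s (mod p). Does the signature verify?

Left side g^H mod p:
Squares mod 1613: 1068^1≡1068, 1068^2≡233, 1068^4≡1060, 1068^8≡952, 1068^16≡1411, 1068^32≡479, 1068^64≡395, 1068^128≡1177
242 = 128 + 64 + 32 + 16 + 2, so 1068^242 ≡ 1177·395·479·1411·233 ≡ 19 (mod 1613)
Right side y^r · r^s mod p:
Squares mod 1613: 1383^1≡1383, 1383^2≡1284, 1383^4≡170, 1383^8≡1479, 1383^16≡213, 1383^32≡205, 1383^64≡87, 1383^128≡1117, 1383^256≡840, 1383^512≡719
960 = 512 + 256 + 128 + 64, so 1383^960 ≡ 719·840·1117·87 ≡ 1066 (mod 1613)
Squares mod 1613: 960^1≡960, 960^2≡577, 960^4≡651, 960^8≡1195, 960^16≡520, 960^32≡1029, 960^64≡713, 960^128≡274, 960^256≡878
490 = 256 + 128 + 64 + 32 + 8 + 2, so 960^490 ≡ 878·274·713·1029·1195·577 ≡ 1076 (mod 1613)
1066·1076 = 1147016 ≡ 173 (mod 1613)
19 ≠ 173, so verification fails.

does not verify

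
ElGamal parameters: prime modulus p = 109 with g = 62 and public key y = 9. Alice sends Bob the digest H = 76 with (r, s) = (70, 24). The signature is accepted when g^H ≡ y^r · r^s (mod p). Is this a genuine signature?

forged

Left side g^H mod p:
62^2 = 3844 ≡ 29
62^4 ≡ 29^2 = 841 ≡ 78
62^8 ≡ 78^2 = 6084 ≡ 89
62^16 ≡ 89^2 = 7921 ≡ 73
62^32 ≡ 73^2 = 5329 ≡ 97
62^64 ≡ 97^2 = 9409 ≡ 35
76 = 64 + 8 + 4, so 62^76 ≡ 35·89·78 ≡ 9 (mod 109)
Right side y^r · r^s mod p:
9^2 = 81
9^4 ≡ 81^2 = 6561 ≡ 21
9^8 ≡ 21^2 = 441 ≡ 5
9^16 ≡ 5^2 = 25
9^32 ≡ 25^2 = 625 ≡ 80
9^64 ≡ 80^2 = 6400 ≡ 78
70 = 64 + 4 + 2, so 9^70 ≡ 78·21·81 ≡ 25 (mod 109)
70^2 = 4900 ≡ 104
70^4 ≡ 104^2 = 10816 ≡ 25
70^8 ≡ 25^2 = 625 ≡ 80
70^16 ≡ 80^2 = 6400 ≡ 78
24 = 16 + 8, so 70^24 ≡ 78·80 ≡ 27 (mod 109)
25·27 = 675 ≡ 21 (mod 109)
9 ≠ 21, so verification fails.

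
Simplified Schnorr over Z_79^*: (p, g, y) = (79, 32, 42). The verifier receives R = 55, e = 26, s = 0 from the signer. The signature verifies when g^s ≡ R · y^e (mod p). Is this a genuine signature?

g^s mod p:
32^0 mod 79 = 1
R · y^e mod p:
42^2 = 1764 ≡ 26
42^4 ≡ 26^2 = 676 ≡ 44
42^8 ≡ 44^2 = 1936 ≡ 40
42^16 ≡ 40^2 = 1600 ≡ 20
26 = 16 + 8 + 2, so 42^26 ≡ 20·40·26 ≡ 23 (mod 79)
55·23 = 1265 ≡ 1 (mod 79)
1 ≡ 1 (mod 79); signature holds.

genuine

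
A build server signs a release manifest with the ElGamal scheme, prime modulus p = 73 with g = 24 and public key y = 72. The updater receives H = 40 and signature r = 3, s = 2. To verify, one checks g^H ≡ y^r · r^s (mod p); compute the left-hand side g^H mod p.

64

24^2 = 576 ≡ 65
24^4 ≡ 65^2 = 4225 ≡ 64
24^8 ≡ 64^2 = 4096 ≡ 8
24^16 ≡ 8^2 = 64
24^32 ≡ 64^2 = 4096 ≡ 8
40 = 32 + 8, so 24^40 ≡ 8·8 ≡ 64 (mod 73)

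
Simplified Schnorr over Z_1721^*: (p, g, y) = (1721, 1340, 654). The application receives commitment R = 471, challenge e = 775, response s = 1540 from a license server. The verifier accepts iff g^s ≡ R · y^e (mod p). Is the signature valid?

valid

g^s mod p:
1340^2 = 1795600 ≡ 597
1340^4 ≡ 597^2 = 356409 ≡ 162
1340^8 ≡ 162^2 = 26244 ≡ 429
1340^16 ≡ 429^2 = 184041 ≡ 1615
1340^32 ≡ 1615^2 = 2608225 ≡ 910
1340^64 ≡ 910^2 = 828100 ≡ 299
1340^128 ≡ 299^2 = 89401 ≡ 1630
1340^256 ≡ 1630^2 = 2656900 ≡ 1397
1340^512 ≡ 1397^2 = 1951609 ≡ 1716
1340^1024 ≡ 1716^2 = 2944656 ≡ 25
1540 = 1024 + 512 + 4, so 1340^1540 ≡ 25·1716·162 ≡ 402 (mod 1721)
R · y^e mod p:
654^2 = 427716 ≡ 908
654^4 ≡ 908^2 = 824464 ≡ 105
654^8 ≡ 105^2 = 11025 ≡ 699
654^16 ≡ 699^2 = 488601 ≡ 1558
654^32 ≡ 1558^2 = 2427364 ≡ 754
654^64 ≡ 754^2 = 568516 ≡ 586
654^128 ≡ 586^2 = 343396 ≡ 917
654^256 ≡ 917^2 = 840889 ≡ 1041
654^512 ≡ 1041^2 = 1083681 ≡ 1172
775 = 512 + 256 + 4 + 2 + 1, so 654^775 ≡ 1172·1041·105·908·654 ≡ 1393 (mod 1721)
471·1393 = 656103 ≡ 402 (mod 1721)
402 ≡ 402 (mod 1721); signature holds.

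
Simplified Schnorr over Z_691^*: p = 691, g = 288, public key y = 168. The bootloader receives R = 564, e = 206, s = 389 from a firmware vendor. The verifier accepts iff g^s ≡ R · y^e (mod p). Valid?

g^s mod p:
Squares mod 691: 288^1≡288, 288^2≡24, 288^4≡576, 288^8≡96, 288^16≡233, 288^32≡391, 288^64≡170, 288^128≡569, 288^256≡373
389 = 256 + 128 + 4 + 1, so 288^389 ≡ 373·569·576·288 ≡ 654 (mod 691)
R · y^e mod p:
Squares mod 691: 168^1≡168, 168^2≡584, 168^4≡393, 168^8≡356, 168^16≡283, 168^32≡624, 168^64≡343, 168^128≡179
206 = 128 + 64 + 8 + 4 + 2, so 168^206 ≡ 179·343·356·393·584 ≡ 5 (mod 691)
564·5 = 2820 ≡ 56 (mod 691)
654 ≠ 56; the check fails.

no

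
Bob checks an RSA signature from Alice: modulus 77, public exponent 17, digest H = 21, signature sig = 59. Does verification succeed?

sig^2 ≡ 59^2 = 3481 ≡ 16
sig^4 ≡ 16^2 = 256 ≡ 25
sig^8 ≡ 25^2 = 625 ≡ 9
sig^16 ≡ 9^2 = 81 ≡ 4
17 = 16 + 1, so sig^17 ≡ 4·59 ≡ 5 (mod 77)
5 ≠ 21, so verification fails.

fails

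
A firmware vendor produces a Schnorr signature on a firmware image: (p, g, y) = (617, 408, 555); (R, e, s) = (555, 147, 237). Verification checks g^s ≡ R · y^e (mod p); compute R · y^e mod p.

555

555^2 = 308025 ≡ 142
555^4 ≡ 142^2 = 20164 ≡ 420
555^8 ≡ 420^2 = 176400 ≡ 555
555^16 ≡ 555^2 = 308025 ≡ 142
555^32 ≡ 142^2 = 20164 ≡ 420
555^64 ≡ 420^2 = 176400 ≡ 555
555^128 ≡ 555^2 = 308025 ≡ 142
147 = 128 + 16 + 2 + 1, so 555^147 ≡ 142·142·142·555 ≡ 1 (mod 617)
R · y^e ≡ 555·1 = 555 ≡ 555 (mod 617)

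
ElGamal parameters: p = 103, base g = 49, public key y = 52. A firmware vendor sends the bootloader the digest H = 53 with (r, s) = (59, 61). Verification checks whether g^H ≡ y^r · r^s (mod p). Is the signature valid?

Left side g^H mod p:
49^2 = 2401 ≡ 32
49^4 ≡ 32^2 = 1024 ≡ 97
49^8 ≡ 97^2 = 9409 ≡ 36
49^16 ≡ 36^2 = 1296 ≡ 60
49^32 ≡ 60^2 = 3600 ≡ 98
53 = 32 + 16 + 4 + 1, so 49^53 ≡ 98·60·97·49 ≡ 32 (mod 103)
Right side y^r · r^s mod p:
52^2 = 2704 ≡ 26
52^4 ≡ 26^2 = 676 ≡ 58
52^8 ≡ 58^2 = 3364 ≡ 68
52^16 ≡ 68^2 = 4624 ≡ 92
52^32 ≡ 92^2 = 8464 ≡ 18
59 = 32 + 16 + 8 + 2 + 1, so 52^59 ≡ 18·92·68·26·52 ≡ 68 (mod 103)
59^2 = 3481 ≡ 82
59^4 ≡ 82^2 = 6724 ≡ 29
59^8 ≡ 29^2 = 841 ≡ 17
59^16 ≡ 17^2 = 289 ≡ 83
59^32 ≡ 83^2 = 6889 ≡ 91
61 = 32 + 16 + 8 + 4 + 1, so 59^61 ≡ 91·83·17·29·59 ≡ 55 (mod 103)
68·55 = 3740 ≡ 32 (mod 103)
32 ≡ 32 (mod 103), so the signature is genuine.

valid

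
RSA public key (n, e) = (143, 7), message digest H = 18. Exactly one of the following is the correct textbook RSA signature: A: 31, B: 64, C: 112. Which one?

Candidate A: Squares mod 143: 31^1≡31, 31^2≡103, 31^4≡27; 7 = 4 + 2 + 1, so 31^7 ≡ 27·103·31 ≡ 125 (mod 143)
Candidate B: Squares mod 143: 64^1≡64, 64^2≡92, 64^4≡27; 7 = 4 + 2 + 1, so 64^7 ≡ 27·92·64 ≡ 103 (mod 143)
Candidate C: Squares mod 143: 112^1≡112, 112^2≡103, 112^4≡27; 7 = 4 + 2 + 1, so 112^7 ≡ 27·103·112 ≡ 18 (mod 143)
  → matches H = 18

C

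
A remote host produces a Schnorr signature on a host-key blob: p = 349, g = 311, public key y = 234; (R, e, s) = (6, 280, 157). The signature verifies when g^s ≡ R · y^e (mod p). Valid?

yes

g^s mod p:
311^2 = 96721 ≡ 48
311^4 ≡ 48^2 = 2304 ≡ 210
311^8 ≡ 210^2 = 44100 ≡ 126
311^16 ≡ 126^2 = 15876 ≡ 171
311^32 ≡ 171^2 = 29241 ≡ 274
311^64 ≡ 274^2 = 75076 ≡ 41
311^128 ≡ 41^2 = 1681 ≡ 285
157 = 128 + 16 + 8 + 4 + 1, so 311^157 ≡ 285·171·126·210·311 ≡ 328 (mod 349)
R · y^e mod p:
234^2 = 54756 ≡ 312
234^4 ≡ 312^2 = 97344 ≡ 322
234^8 ≡ 322^2 = 103684 ≡ 31
234^16 ≡ 31^2 = 961 ≡ 263
234^32 ≡ 263^2 = 69169 ≡ 67
234^64 ≡ 67^2 = 4489 ≡ 301
234^128 ≡ 301^2 = 90601 ≡ 210
234^256 ≡ 210^2 = 44100 ≡ 126
280 = 256 + 16 + 8, so 234^280 ≡ 126·263·31 ≡ 171 (mod 349)
6·171 = 1026 ≡ 328 (mod 349)
328 ≡ 328 (mod 349); signature holds.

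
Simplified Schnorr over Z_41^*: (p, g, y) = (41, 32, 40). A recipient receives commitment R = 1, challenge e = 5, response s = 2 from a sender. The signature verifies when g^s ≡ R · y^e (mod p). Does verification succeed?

passes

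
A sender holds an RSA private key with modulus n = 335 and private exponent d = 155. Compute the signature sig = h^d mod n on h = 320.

Squares mod 335: h^1≡320, h^2≡225, h^4≡40, h^8≡260, h^16≡265, h^32≡210, h^64≡215, h^128≡330
155 = 128 + 16 + 8 + 2 + 1, so h^155 ≡ 330·265·260·225·320 ≡ 320 (mod 335)

320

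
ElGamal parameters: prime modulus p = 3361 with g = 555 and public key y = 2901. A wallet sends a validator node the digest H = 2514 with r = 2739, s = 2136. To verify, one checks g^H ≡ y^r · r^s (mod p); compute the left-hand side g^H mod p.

1200

555^2 = 308025 ≡ 2174
555^4 ≡ 2174^2 = 4726276 ≡ 710
555^8 ≡ 710^2 = 504100 ≡ 3311
555^16 ≡ 3311^2 = 10962721 ≡ 2500
555^32 ≡ 2500^2 = 6250000 ≡ 1901
555^64 ≡ 1901^2 = 3613801 ≡ 726
555^128 ≡ 726^2 = 527076 ≡ 2760
555^256 ≡ 2760^2 = 7617600 ≡ 1574
555^512 ≡ 1574^2 = 2477476 ≡ 419
555^1024 ≡ 419^2 = 175561 ≡ 789
555^2048 ≡ 789^2 = 622521 ≡ 736
2514 = 2048 + 256 + 128 + 64 + 16 + 2, so 555^2514 ≡ 736·1574·2760·726·2500·2174 ≡ 1200 (mod 3361)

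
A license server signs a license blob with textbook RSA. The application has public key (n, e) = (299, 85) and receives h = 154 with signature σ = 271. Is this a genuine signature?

genuine

σ^85 mod 299 = 154
Since 154 equals the digest 154, verification succeeds.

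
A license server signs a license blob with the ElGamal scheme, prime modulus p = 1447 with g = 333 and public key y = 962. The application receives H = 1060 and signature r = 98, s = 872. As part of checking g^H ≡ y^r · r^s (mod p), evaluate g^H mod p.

333^1060 mod 1447 = 14

14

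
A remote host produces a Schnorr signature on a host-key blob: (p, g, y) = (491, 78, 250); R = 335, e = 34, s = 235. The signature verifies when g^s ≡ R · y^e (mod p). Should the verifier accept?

accept

g^s mod p:
Squares mod 491: 78^1≡78, 78^2≡192, 78^4≡39, 78^8≡48, 78^16≡340, 78^32≡215, 78^64≡71, 78^128≡131
235 = 128 + 64 + 32 + 8 + 2 + 1, so 78^235 ≡ 131·71·215·48·192·78 ≡ 365 (mod 491)
R · y^e mod p:
Squares mod 491: 250^1≡250, 250^2≡143, 250^4≡318, 250^8≡469, 250^16≡484, 250^32≡49
34 = 32 + 2, so 250^34 ≡ 49·143 ≡ 133 (mod 491)
335·133 = 44555 ≡ 365 (mod 491)
365 ≡ 365 (mod 491); signature holds.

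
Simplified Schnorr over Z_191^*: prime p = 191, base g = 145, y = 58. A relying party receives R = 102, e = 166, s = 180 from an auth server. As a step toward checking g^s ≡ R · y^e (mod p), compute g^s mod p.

145^2 = 21025 ≡ 15
145^4 ≡ 15^2 = 225 ≡ 34
145^8 ≡ 34^2 = 1156 ≡ 10
145^16 ≡ 10^2 = 100
145^32 ≡ 100^2 = 10000 ≡ 68
145^64 ≡ 68^2 = 4624 ≡ 40
145^128 ≡ 40^2 = 1600 ≡ 72
180 = 128 + 32 + 16 + 4, so 145^180 ≡ 72·68·100·34 ≡ 177 (mod 191)

177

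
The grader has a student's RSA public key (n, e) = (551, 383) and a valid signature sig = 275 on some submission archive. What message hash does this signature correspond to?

358

sig^2 ≡ 275^2 = 75625 ≡ 138
sig^4 ≡ 138^2 = 19044 ≡ 310
sig^8 ≡ 310^2 = 96100 ≡ 226
sig^16 ≡ 226^2 = 51076 ≡ 384
sig^32 ≡ 384^2 = 147456 ≡ 339
sig^64 ≡ 339^2 = 114921 ≡ 313
sig^128 ≡ 313^2 = 97969 ≡ 442
sig^256 ≡ 442^2 = 195364 ≡ 310
383 = 256 + 64 + 32 + 16 + 8 + 4 + 2 + 1, so sig^383 ≡ 310·313·339·384·226·310·138·275 ≡ 358 (mod 551)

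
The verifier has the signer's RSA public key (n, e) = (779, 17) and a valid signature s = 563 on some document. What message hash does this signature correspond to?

s^2 ≡ 563^2 = 316969 ≡ 695
s^4 ≡ 695^2 = 483025 ≡ 45
s^8 ≡ 45^2 = 2025 ≡ 467
s^16 ≡ 467^2 = 218089 ≡ 748
17 = 16 + 1, so s^17 ≡ 748·563 ≡ 464 (mod 779)

464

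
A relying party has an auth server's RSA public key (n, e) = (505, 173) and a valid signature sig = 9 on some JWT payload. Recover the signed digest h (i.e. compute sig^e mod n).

sig^2 ≡ 9^2 = 81
sig^4 ≡ 81^2 = 6561 ≡ 501
sig^8 ≡ 501^2 = 251001 ≡ 16
sig^16 ≡ 16^2 = 256
sig^32 ≡ 256^2 = 65536 ≡ 391
sig^64 ≡ 391^2 = 152881 ≡ 371
sig^128 ≡ 371^2 = 137641 ≡ 281
173 = 128 + 32 + 8 + 4 + 1, so sig^173 ≡ 281·391·16·501·9 ≡ 399 (mod 505)

399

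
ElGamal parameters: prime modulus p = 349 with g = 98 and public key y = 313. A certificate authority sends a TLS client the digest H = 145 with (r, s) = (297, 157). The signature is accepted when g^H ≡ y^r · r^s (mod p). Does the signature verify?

Left side g^H mod p:
98^145 mod 349 = 213
Right side y^r · r^s mod p:
313^297 mod 349 = 301
297^157 mod 349 = 61
301·61 = 18361 ≡ 213 (mod 349)
213 ≡ 213 (mod 349), so the signature is genuine.

verifies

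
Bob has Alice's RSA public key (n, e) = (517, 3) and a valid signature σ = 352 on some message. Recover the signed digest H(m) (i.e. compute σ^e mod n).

88

σ^2 ≡ 352^2 = 123904 ≡ 341
3 = 2 + 1, so σ^3 ≡ 341·352 ≡ 88 (mod 517)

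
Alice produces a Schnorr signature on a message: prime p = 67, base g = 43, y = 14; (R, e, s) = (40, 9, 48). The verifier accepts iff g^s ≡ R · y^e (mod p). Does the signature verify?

verifies

g^s mod p:
Squares mod 67: 43^1≡43, 43^2≡40, 43^4≡59, 43^8≡64, 43^16≡9, 43^32≡14
48 = 32 + 16, so 43^48 ≡ 14·9 ≡ 59 (mod 67)
R · y^e mod p:
Squares mod 67: 14^1≡14, 14^2≡62, 14^4≡25, 14^8≡22
9 = 8 + 1, so 14^9 ≡ 22·14 ≡ 40 (mod 67)
40·40 = 1600 ≡ 59 (mod 67)
59 ≡ 59 (mod 67); signature holds.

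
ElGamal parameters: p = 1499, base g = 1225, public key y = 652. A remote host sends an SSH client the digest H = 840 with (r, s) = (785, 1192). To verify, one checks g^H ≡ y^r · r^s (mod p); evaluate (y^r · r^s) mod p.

Squares mod 1499: 652^1≡652, 652^2≡887, 652^4≡1293, 652^8≡464, 652^16≡939, 652^32≡309, 652^64≡1044, 652^128≡163, 652^256≡1086, 652^512≡1182
785 = 512 + 256 + 16 + 1, so 652^785 ≡ 1182·1086·939·652 ≡ 803 (mod 1499)
Squares mod 1499: 785^1≡785, 785^2≡136, 785^4≡508, 785^8≡236, 785^16≡233, 785^32≡325, 785^64≡695, 785^128≡347, 785^256≡489, 785^512≡780, 785^1024≡1305
1192 = 1024 + 128 + 32 + 8, so 785^1192 ≡ 1305·347·325·236 ≡ 1409 (mod 1499)
y^r · r^s ≡ 803·1409 = 1131427 ≡ 1181 (mod 1499)

1181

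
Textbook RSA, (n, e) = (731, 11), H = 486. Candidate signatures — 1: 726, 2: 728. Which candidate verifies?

2

Candidate 1: 726^2 = 527076 ≡ 25; 726^4 ≡ 25^2 = 625; 726^8 ≡ 625^2 = 390625 ≡ 271; 11 = 8 + 2 + 1, so 726^11 ≡ 271·25·726 ≡ 482 (mod 731)
Candidate 2: 728^2 = 529984 ≡ 9; 728^4 ≡ 9^2 = 81; 728^8 ≡ 81^2 = 6561 ≡ 713; 11 = 8 + 2 + 1, so 728^11 ≡ 713·9·728 ≡ 486 (mod 731)
  → matches H = 486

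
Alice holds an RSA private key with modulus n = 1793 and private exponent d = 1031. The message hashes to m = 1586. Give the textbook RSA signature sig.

90

m^2 ≡ 1586^2 = 2515396 ≡ 1610
m^4 ≡ 1610^2 = 2592100 ≡ 1215
m^8 ≡ 1215^2 = 1476225 ≡ 586
m^16 ≡ 586^2 = 343396 ≡ 933
m^32 ≡ 933^2 = 870489 ≡ 884
m^64 ≡ 884^2 = 781456 ≡ 1501
m^128 ≡ 1501^2 = 2253001 ≡ 993
m^256 ≡ 993^2 = 986049 ≡ 1692
m^512 ≡ 1692^2 = 2862864 ≡ 1236
m^1024 ≡ 1236^2 = 1527696 ≡ 60
1031 = 1024 + 4 + 2 + 1, so m^1031 ≡ 60·1215·1610·1586 ≡ 90 (mod 1793)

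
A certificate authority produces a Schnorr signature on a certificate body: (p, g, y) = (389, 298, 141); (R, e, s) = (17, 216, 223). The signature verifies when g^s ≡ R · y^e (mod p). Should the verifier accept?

reject

g^s mod p:
Squares mod 389: 298^1≡298, 298^2≡112, 298^4≡96, 298^8≡269, 298^16≡7, 298^32≡49, 298^64≡67, 298^128≡210
223 = 128 + 64 + 16 + 8 + 4 + 2 + 1, so 298^223 ≡ 210·67·7·269·96·112·298 ≡ 144 (mod 389)
R · y^e mod p:
Squares mod 389: 141^1≡141, 141^2≡42, 141^4≡208, 141^8≡85, 141^16≡223, 141^32≡326, 141^64≡79, 141^128≡17
216 = 128 + 64 + 16 + 8, so 141^216 ≡ 17·79·223·85 ≡ 16 (mod 389)
17·16 = 272 ≡ 272 (mod 389)
144 ≠ 272; the check fails.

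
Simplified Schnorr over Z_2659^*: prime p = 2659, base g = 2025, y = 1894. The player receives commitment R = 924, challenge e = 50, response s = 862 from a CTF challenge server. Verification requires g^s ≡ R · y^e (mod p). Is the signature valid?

g^s mod p:
2025^862 mod 2659 = 9
R · y^e mod p:
1894^50 mod 2659 = 941
924·941 = 869484 ≡ 2650 (mod 2659)
9 ≠ 2650; the check fails.

invalid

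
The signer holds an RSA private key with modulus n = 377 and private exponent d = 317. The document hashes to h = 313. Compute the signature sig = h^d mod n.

326

h^2 ≡ 313^2 = 97969 ≡ 326
h^4 ≡ 326^2 = 106276 ≡ 339
h^8 ≡ 339^2 = 114921 ≡ 313
h^16 ≡ 313^2 = 97969 ≡ 326
h^32 ≡ 326^2 = 106276 ≡ 339
h^64 ≡ 339^2 = 114921 ≡ 313
h^128 ≡ 313^2 = 97969 ≡ 326
h^256 ≡ 326^2 = 106276 ≡ 339
317 = 256 + 32 + 16 + 8 + 4 + 1, so h^317 ≡ 339·339·326·313·339·313 ≡ 326 (mod 377)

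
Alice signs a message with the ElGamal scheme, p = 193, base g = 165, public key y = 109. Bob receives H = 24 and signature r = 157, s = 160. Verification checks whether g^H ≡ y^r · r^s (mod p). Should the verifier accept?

accept

Left side g^H mod p:
Squares mod 193: 165^1≡165, 165^2≡12, 165^4≡144, 165^8≡85, 165^16≡84
24 = 16 + 8, so 165^24 ≡ 84·85 ≡ 192 (mod 193)
Right side y^r · r^s mod p:
Squares mod 193: 109^1≡109, 109^2≡108, 109^4≡84, 109^8≡108, 109^16≡84, 109^32≡108, 109^64≡84, 109^128≡108
157 = 128 + 16 + 8 + 4 + 1, so 109^157 ≡ 108·84·108·84·109 ≡ 109 (mod 193)
Squares mod 193: 157^1≡157, 157^2≡138, 157^4≡130, 157^8≡109, 157^16≡108, 157^32≡84, 157^64≡108, 157^128≡84
160 = 128 + 32, so 157^160 ≡ 84·84 ≡ 108 (mod 193)
109·108 = 11772 ≡ 192 (mod 193)
192 ≡ 192 (mod 193), so the signature is genuine.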